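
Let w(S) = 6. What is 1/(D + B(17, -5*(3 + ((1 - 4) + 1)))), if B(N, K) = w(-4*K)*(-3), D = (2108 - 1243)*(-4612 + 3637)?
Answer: -1/843393 ≈ -1.1857e-6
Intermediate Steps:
D = -843375 (D = 865*(-975) = -843375)
B(N, K) = -18 (B(N, K) = 6*(-3) = -18)
1/(D + B(17, -5*(3 + ((1 - 4) + 1)))) = 1/(-843375 - 18) = 1/(-843393) = -1/843393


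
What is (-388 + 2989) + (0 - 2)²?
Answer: 2605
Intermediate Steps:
(-388 + 2989) + (0 - 2)² = 2601 + (-2)² = 2601 + 4 = 2605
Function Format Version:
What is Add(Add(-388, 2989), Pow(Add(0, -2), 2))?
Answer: 2605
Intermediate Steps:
Add(Add(-388, 2989), Pow(Add(0, -2), 2)) = Add(2601, Pow(-2, 2)) = Add(2601, 4) = 2605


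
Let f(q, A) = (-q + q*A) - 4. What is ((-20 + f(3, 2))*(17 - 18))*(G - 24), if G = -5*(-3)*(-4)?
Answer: -1764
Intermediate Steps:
G = -60 (G = 15*(-4) = -60)
f(q, A) = -4 - q + A*q (f(q, A) = (-q + A*q) - 4 = -4 - q + A*q)
((-20 + f(3, 2))*(17 - 18))*(G - 24) = ((-20 + (-4 - 1*3 + 2*3))*(17 - 18))*(-60 - 24) = ((-20 + (-4 - 3 + 6))*(-1))*(-84) = ((-20 - 1)*(-1))*(-84) = -21*(-1)*(-84) = 21*(-84) = -1764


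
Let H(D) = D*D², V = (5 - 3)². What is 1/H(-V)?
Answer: -1/64 ≈ -0.015625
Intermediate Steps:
V = 4 (V = 2² = 4)
H(D) = D³
1/H(-V) = 1/((-1*4)³) = 1/((-4)³) = 1/(-64) = -1/64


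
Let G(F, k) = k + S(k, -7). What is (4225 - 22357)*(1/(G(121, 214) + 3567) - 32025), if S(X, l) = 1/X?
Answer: 469846323255252/809135 ≈ 5.8068e+8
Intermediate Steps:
G(F, k) = k + 1/k
(4225 - 22357)*(1/(G(121, 214) + 3567) - 32025) = (4225 - 22357)*(1/((214 + 1/214) + 3567) - 32025) = -18132*(1/((214 + 1/214) + 3567) - 32025) = -18132*(1/(45797/214 + 3567) - 32025) = -18132*(1/(809135/214) - 32025) = -18132*(214/809135 - 32025) = -18132*(-25912548161/809135) = 469846323255252/809135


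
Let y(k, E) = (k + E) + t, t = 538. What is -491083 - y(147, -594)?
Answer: -491174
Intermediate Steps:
y(k, E) = 538 + E + k (y(k, E) = (k + E) + 538 = (E + k) + 538 = 538 + E + k)
-491083 - y(147, -594) = -491083 - (538 - 594 + 147) = -491083 - 1*91 = -491083 - 91 = -491174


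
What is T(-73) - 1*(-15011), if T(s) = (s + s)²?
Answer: 36327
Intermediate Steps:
T(s) = 4*s² (T(s) = (2*s)² = 4*s²)
T(-73) - 1*(-15011) = 4*(-73)² - 1*(-15011) = 4*5329 + 15011 = 21316 + 15011 = 36327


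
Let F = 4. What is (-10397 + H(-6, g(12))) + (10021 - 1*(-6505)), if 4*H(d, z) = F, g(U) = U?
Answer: 6130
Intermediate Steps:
H(d, z) = 1 (H(d, z) = (1/4)*4 = 1)
(-10397 + H(-6, g(12))) + (10021 - 1*(-6505)) = (-10397 + 1) + (10021 - 1*(-6505)) = -10396 + (10021 + 6505) = -10396 + 16526 = 6130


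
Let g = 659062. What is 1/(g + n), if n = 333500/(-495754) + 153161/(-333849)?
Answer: 82753488573/54539586051488579 ≈ 1.5173e-6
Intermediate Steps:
n = -93634409947/82753488573 (n = 333500*(-1/495754) + 153161*(-1/333849) = -166750/247877 - 153161/333849 = -93634409947/82753488573 ≈ -1.1315)
1/(g + n) = 1/(659062 - 93634409947/82753488573) = 1/(54539586051488579/82753488573) = 82753488573/54539586051488579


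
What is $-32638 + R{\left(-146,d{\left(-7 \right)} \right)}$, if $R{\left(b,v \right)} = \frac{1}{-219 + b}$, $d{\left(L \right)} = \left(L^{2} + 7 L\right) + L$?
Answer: $- \frac{11912871}{365} \approx -32638.0$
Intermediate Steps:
$d{\left(L \right)} = L^{2} + 8 L$
$-32638 + R{\left(-146,d{\left(-7 \right)} \right)} = -32638 + \frac{1}{-219 - 146} = -32638 + \frac{1}{-365} = -32638 - \frac{1}{365} = - \frac{11912871}{365}$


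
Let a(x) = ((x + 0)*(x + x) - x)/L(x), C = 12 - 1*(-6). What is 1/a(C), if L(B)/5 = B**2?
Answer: 18/7 ≈ 2.5714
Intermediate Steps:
C = 18 (C = 12 + 6 = 18)
L(B) = 5*B**2
a(x) = (-x + 2*x**2)/(5*x**2) (a(x) = ((x + 0)*(x + x) - x)/((5*x**2)) = (x*(2*x) - x)*(1/(5*x**2)) = (2*x**2 - x)*(1/(5*x**2)) = (-x + 2*x**2)*(1/(5*x**2)) = (-x + 2*x**2)/(5*x**2))
1/a(C) = 1/((1/5)*(-1 + 2*18)/18) = 1/((1/5)*(1/18)*(-1 + 36)) = 1/((1/5)*(1/18)*35) = 1/(7/18) = 18/7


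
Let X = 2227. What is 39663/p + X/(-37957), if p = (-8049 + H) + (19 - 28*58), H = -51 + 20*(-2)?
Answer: -1527190606/369890965 ≈ -4.1288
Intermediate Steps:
H = -91 (H = -51 - 40 = -91)
p = -9745 (p = (-8049 - 91) + (19 - 28*58) = -8140 + (19 - 1624) = -8140 - 1605 = -9745)
39663/p + X/(-37957) = 39663/(-9745) + 2227/(-37957) = 39663*(-1/9745) + 2227*(-1/37957) = -39663/9745 - 2227/37957 = -1527190606/369890965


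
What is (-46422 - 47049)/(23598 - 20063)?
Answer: -13353/505 ≈ -26.442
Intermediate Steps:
(-46422 - 47049)/(23598 - 20063) = -93471/3535 = -93471*1/3535 = -13353/505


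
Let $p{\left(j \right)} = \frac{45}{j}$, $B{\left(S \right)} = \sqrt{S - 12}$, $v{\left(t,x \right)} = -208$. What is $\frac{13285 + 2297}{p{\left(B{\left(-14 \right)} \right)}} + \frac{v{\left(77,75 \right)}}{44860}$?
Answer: $- \frac{52}{11215} + \frac{5194 i \sqrt{26}}{15} \approx -0.0046366 + 1765.6 i$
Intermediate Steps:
$B{\left(S \right)} = \sqrt{-12 + S}$
$\frac{13285 + 2297}{p{\left(B{\left(-14 \right)} \right)}} + \frac{v{\left(77,75 \right)}}{44860} = \frac{13285 + 2297}{45 \frac{1}{\sqrt{-12 - 14}}} - \frac{208}{44860} = \frac{15582}{45 \frac{1}{\sqrt{-26}}} - \frac{52}{11215} = \frac{15582}{45 \frac{1}{i \sqrt{26}}} - \frac{52}{11215} = \frac{15582}{45 \left(- \frac{i \sqrt{26}}{26}\right)} - \frac{52}{11215} = \frac{15582}{\left(- \frac{45}{26}\right) i \sqrt{26}} - \frac{52}{11215} = 15582 \frac{i \sqrt{26}}{45} - \frac{52}{11215} = \frac{5194 i \sqrt{26}}{15} - \frac{52}{11215} = - \frac{52}{11215} + \frac{5194 i \sqrt{26}}{15}$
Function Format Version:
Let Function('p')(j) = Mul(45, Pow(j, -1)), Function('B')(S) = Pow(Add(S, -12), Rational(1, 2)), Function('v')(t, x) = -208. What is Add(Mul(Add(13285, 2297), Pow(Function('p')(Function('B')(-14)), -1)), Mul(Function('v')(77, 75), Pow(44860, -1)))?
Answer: Add(Rational(-52, 11215), Mul(Rational(5194, 15), I, Pow(26, Rational(1, 2)))) ≈ Add(-0.0046366, Mul(1765.6, I))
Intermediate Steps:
Function('B')(S) = Pow(Add(-12, S), Rational(1, 2))
Add(Mul(Add(13285, 2297), Pow(Function('p')(Function('B')(-14)), -1)), Mul(Function('v')(77, 75), Pow(44860, -1))) = Add(Mul(Add(13285, 2297), Pow(Mul(45, Pow(Pow(Add(-12, -14), Rational(1, 2)), -1)), -1)), Mul(-208, Pow(44860, -1))) = Add(Mul(15582, Pow(Mul(45, Pow(Pow(-26, Rational(1, 2)), -1)), -1)), Mul(-208, Rational(1, 44860))) = Add(Mul(15582, Pow(Mul(45, Pow(Mul(I, Pow(26, Rational(1, 2))), -1)), -1)), Rational(-52, 11215)) = Add(Mul(15582, Pow(Mul(45, Mul(Rational(-1, 26), I, Pow(26, Rational(1, 2)))), -1)), Rational(-52, 11215)) = Add(Mul(15582, Pow(Mul(Rational(-45, 26), I, Pow(26, Rational(1, 2))), -1)), Rational(-52, 11215)) = Add(Mul(15582, Mul(Rational(1, 45), I, Pow(26, Rational(1, 2)))), Rational(-52, 11215)) = Add(Mul(Rational(5194, 15), I, Pow(26, Rational(1, 2))), Rational(-52, 11215)) = Add(Rational(-52, 11215), Mul(Rational(5194, 15), I, Pow(26, Rational(1, 2))))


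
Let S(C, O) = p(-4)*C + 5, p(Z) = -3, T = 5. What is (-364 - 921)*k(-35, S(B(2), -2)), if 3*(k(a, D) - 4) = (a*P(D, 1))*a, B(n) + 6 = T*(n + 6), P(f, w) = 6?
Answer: -3153390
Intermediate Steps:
B(n) = 24 + 5*n (B(n) = -6 + 5*(n + 6) = -6 + 5*(6 + n) = -6 + (30 + 5*n) = 24 + 5*n)
S(C, O) = 5 - 3*C (S(C, O) = -3*C + 5 = 5 - 3*C)
k(a, D) = 4 + 2*a² (k(a, D) = 4 + ((a*6)*a)/3 = 4 + ((6*a)*a)/3 = 4 + (6*a²)/3 = 4 + 2*a²)
(-364 - 921)*k(-35, S(B(2), -2)) = (-364 - 921)*(4 + 2*(-35)²) = -1285*(4 + 2*1225) = -1285*(4 + 2450) = -1285*2454 = -3153390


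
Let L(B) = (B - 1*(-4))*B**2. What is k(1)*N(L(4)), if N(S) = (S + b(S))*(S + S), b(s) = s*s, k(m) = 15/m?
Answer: 63406080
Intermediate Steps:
L(B) = B**2*(4 + B) (L(B) = (B + 4)*B**2 = (4 + B)*B**2 = B**2*(4 + B))
b(s) = s**2
N(S) = 2*S*(S + S**2) (N(S) = (S + S**2)*(S + S) = (S + S**2)*(2*S) = 2*S*(S + S**2))
k(1)*N(L(4)) = (15/1)*(2*(4**2*(4 + 4))**2*(1 + 4**2*(4 + 4))) = (15*1)*(2*(16*8)**2*(1 + 16*8)) = 15*(2*128**2*(1 + 128)) = 15*(2*16384*129) = 15*4227072 = 63406080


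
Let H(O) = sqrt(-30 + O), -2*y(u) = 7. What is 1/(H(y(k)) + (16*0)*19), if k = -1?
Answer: -I*sqrt(134)/67 ≈ -0.17277*I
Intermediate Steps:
y(u) = -7/2 (y(u) = -1/2*7 = -7/2)
1/(H(y(k)) + (16*0)*19) = 1/(sqrt(-30 - 7/2) + (16*0)*19) = 1/(sqrt(-67/2) + 0*19) = 1/(I*sqrt(134)/2 + 0) = 1/(I*sqrt(134)/2) = -I*sqrt(134)/67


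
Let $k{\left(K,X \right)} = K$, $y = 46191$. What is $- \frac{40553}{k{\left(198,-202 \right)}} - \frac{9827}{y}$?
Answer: $- \frac{625043123}{3048606} \approx -205.03$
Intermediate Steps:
$- \frac{40553}{k{\left(198,-202 \right)}} - \frac{9827}{y} = - \frac{40553}{198} - \frac{9827}{46191} = - \frac{625043123}{3048606}$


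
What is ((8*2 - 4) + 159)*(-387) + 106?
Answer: -66071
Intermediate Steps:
((8*2 - 4) + 159)*(-387) + 106 = ((16 - 4) + 159)*(-387) + 106 = (12 + 159)*(-387) + 106 = 171*(-387) + 106 = -66177 + 106 = -66071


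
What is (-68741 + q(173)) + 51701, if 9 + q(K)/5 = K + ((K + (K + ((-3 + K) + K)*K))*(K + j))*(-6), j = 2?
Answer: -313362470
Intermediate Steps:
q(K) = -45 + 5*K - 30*(2 + K)*(2*K + K*(-3 + 2*K)) (q(K) = -45 + 5*(K + ((K + (K + ((-3 + K) + K)*K))*(K + 2))*(-6)) = -45 + 5*(K + ((K + (K + (-3 + 2*K)*K))*(2 + K))*(-6)) = -45 + 5*(K + ((K + (K + K*(-3 + 2*K)))*(2 + K))*(-6)) = -45 + 5*(K + ((2*K + K*(-3 + 2*K))*(2 + K))*(-6)) = -45 + 5*(K + ((2 + K)*(2*K + K*(-3 + 2*K)))*(-6)) = -45 + 5*(K - 6*(2 + K)*(2*K + K*(-3 + 2*K))) = -45 + (5*K - 30*(2 + K)*(2*K + K*(-3 + 2*K))) = -45 + 5*K - 30*(2 + K)*(2*K + K*(-3 + 2*K)))
(-68741 + q(173)) + 51701 = (-68741 + (-45 - 90*173² - 60*173³ + 65*173)) + 51701 = (-68741 + (-45 - 90*29929 - 60*5177717 + 11245)) + 51701 = (-68741 + (-45 - 2693610 - 310663020 + 11245)) + 51701 = (-68741 - 313345430) + 51701 = -313414171 + 51701 = -313362470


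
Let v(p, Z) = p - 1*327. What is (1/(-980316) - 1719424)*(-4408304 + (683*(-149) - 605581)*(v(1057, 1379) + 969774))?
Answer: 289282613535302919023140/245079 ≈ 1.1804e+18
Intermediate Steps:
v(p, Z) = -327 + p (v(p, Z) = p - 327 = -327 + p)
(1/(-980316) - 1719424)*(-4408304 + (683*(-149) - 605581)*(v(1057, 1379) + 969774)) = (1/(-980316) - 1719424)*(-4408304 + (683*(-149) - 605581)*((-327 + 1057) + 969774)) = (-1/980316 - 1719424)*(-4408304 + (-101767 - 605581)*(730 + 969774)) = -1685578857985*(-4408304 - 707348*970504)/980316 = -1685578857985*(-4408304 - 686484063392)/980316 = -1685578857985/980316*(-686488471696) = 289282613535302919023140/245079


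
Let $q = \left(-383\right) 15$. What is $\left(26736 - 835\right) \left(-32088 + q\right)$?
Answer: $-979912533$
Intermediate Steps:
$q = -5745$
$\left(26736 - 835\right) \left(-32088 + q\right) = \left(26736 - 835\right) \left(-32088 - 5745\right) = 25901 \left(-37833\right) = -979912533$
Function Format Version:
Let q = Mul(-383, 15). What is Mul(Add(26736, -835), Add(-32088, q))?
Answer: -979912533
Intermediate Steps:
q = -5745
Mul(Add(26736, -835), Add(-32088, q)) = Mul(Add(26736, -835), Add(-32088, -5745)) = Mul(25901, -37833) = -979912533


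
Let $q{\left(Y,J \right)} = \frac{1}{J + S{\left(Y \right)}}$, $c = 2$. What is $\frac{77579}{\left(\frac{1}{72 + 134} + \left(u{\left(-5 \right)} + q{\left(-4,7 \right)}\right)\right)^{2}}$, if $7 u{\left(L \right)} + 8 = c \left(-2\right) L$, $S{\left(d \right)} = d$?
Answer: $\frac{1451834817804}{78836641} \approx 18416.0$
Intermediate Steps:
$u{\left(L \right)} = - \frac{8}{7} - \frac{4 L}{7}$ ($u{\left(L \right)} = - \frac{8}{7} + \frac{2 \left(-2\right) L}{7} = - \frac{8}{7} + \frac{\left(-4\right) L}{7} = - \frac{8}{7} - \frac{4 L}{7}$)
$q{\left(Y,J \right)} = \frac{1}{J + Y}$
$\frac{77579}{\left(\frac{1}{72 + 134} + \left(u{\left(-5 \right)} + q{\left(-4,7 \right)}\right)\right)^{2}} = \frac{77579}{\left(\frac{1}{72 + 134} + \left(\left(- \frac{8}{7} - - \frac{20}{7}\right) + \frac{1}{7 - 4}\right)\right)^{2}} = \frac{77579}{\left(\frac{1}{206} + \left(\left(- \frac{8}{7} + \frac{20}{7}\right) + \frac{1}{3}\right)\right)^{2}} = \frac{77579}{\left(\frac{1}{206} + \left(\frac{12}{7} + \frac{1}{3}\right)\right)^{2}} = \frac{77579}{\left(\frac{1}{206} + \frac{43}{21}\right)^{2}} = \frac{77579}{\left(\frac{8879}{4326}\right)^{2}} = \frac{77579}{\frac{78836641}{18714276}} = 77579 \cdot \frac{18714276}{78836641} = \frac{1451834817804}{78836641}$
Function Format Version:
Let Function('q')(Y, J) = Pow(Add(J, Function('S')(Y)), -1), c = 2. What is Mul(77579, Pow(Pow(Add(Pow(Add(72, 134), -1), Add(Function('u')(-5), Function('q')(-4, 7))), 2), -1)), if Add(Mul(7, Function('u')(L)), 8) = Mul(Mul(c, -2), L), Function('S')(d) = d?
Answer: Rational(1451834817804, 78836641) ≈ 18416.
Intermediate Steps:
Function('u')(L) = Add(Rational(-8, 7), Mul(Rational(-4, 7), L)) (Function('u')(L) = Add(Rational(-8, 7), Mul(Rational(1, 7), Mul(Mul(2, -2), L))) = Add(Rational(-8, 7), Mul(Rational(1, 7), Mul(-4, L))) = Add(Rational(-8, 7), Mul(Rational(-4, 7), L)))
Function('q')(Y, J) = Pow(Add(J, Y), -1)
Mul(77579, Pow(Pow(Add(Pow(Add(72, 134), -1), Add(Function('u')(-5), Function('q')(-4, 7))), 2), -1)) = Mul(77579, Pow(Pow(Add(Pow(Add(72, 134), -1), Add(Add(Rational(-8, 7), Mul(Rational(-4, 7), -5)), Pow(Add(7, -4), -1))), 2), -1)) = Mul(77579, Pow(Pow(Add(Pow(206, -1), Add(Add(Rational(-8, 7), Rational(20, 7)), Pow(3, -1))), 2), -1)) = Mul(77579, Pow(Pow(Add(Rational(1, 206), Add(Rational(12, 7), Rational(1, 3))), 2), -1)) = Mul(77579, Pow(Pow(Add(Rational(1, 206), Rational(43, 21)), 2), -1)) = Mul(77579, Pow(Pow(Rational(8879, 4326), 2), -1)) = Mul(77579, Pow(Rational(78836641, 18714276), -1)) = Mul(77579, Rational(18714276, 78836641)) = Rational(1451834817804, 78836641)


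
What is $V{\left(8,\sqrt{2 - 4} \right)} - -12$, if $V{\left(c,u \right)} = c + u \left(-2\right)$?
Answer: $20 - 2 i \sqrt{2} \approx 20.0 - 2.8284 i$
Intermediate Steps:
$V{\left(c,u \right)} = c - 2 u$
$V{\left(8,\sqrt{2 - 4} \right)} - -12 = \left(8 - 2 \sqrt{2 - 4}\right) - -12 = \left(8 - 2 \sqrt{-2}\right) + 12 = \left(8 - 2 i \sqrt{2}\right) + 12 = 20 - 2 i \sqrt{2}$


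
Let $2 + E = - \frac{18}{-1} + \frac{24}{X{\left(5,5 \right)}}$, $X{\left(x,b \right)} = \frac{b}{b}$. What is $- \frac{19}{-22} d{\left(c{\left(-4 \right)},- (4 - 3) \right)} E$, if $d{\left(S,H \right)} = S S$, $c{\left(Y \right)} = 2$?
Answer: $\frac{1520}{11} \approx 138.18$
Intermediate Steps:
$X{\left(x,b \right)} = 1$
$E = 40$ ($E = -2 + \left(- \frac{18}{-1} + \frac{24}{1}\right) = -2 + \left(\left(-18\right) \left(-1\right) + 24 \cdot 1\right) = -2 + \left(18 + 24\right) = -2 + 42 = 40$)
$d{\left(S,H \right)} = S^{2}$
$- \frac{19}{-22} d{\left(c{\left(-4 \right)},- (4 - 3) \right)} E = - \frac{19}{-22} \cdot 2^{2} \cdot 40 = \left(-19\right) \left(- \frac{1}{22}\right) 4 \cdot 40 = \frac{19}{22} \cdot 4 \cdot 40 = \frac{38}{11} \cdot 40 = \frac{1520}{11}$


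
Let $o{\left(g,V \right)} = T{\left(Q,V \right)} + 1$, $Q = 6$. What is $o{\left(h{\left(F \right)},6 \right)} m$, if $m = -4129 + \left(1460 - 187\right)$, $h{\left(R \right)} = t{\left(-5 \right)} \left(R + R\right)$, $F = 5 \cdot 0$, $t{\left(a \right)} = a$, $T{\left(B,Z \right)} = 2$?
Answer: $-8568$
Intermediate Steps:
$F = 0$
$h{\left(R \right)} = - 10 R$ ($h{\left(R \right)} = - 5 \left(R + R\right) = - 5 \cdot 2 R = - 10 R$)
$o{\left(g,V \right)} = 3$ ($o{\left(g,V \right)} = 2 + 1 = 3$)
$m = -2856$ ($m = -4129 + \left(1460 - 187\right) = -4129 + 1273 = -2856$)
$o{\left(h{\left(F \right)},6 \right)} m = 3 \left(-2856\right) = -8568$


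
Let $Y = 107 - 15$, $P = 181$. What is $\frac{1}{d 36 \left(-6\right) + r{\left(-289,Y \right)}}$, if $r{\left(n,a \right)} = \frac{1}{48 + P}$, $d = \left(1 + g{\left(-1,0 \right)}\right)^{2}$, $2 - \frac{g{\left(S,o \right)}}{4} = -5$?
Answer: $- \frac{229}{41599223} \approx -5.5049 \cdot 10^{-6}$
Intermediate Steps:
$g{\left(S,o \right)} = 28$ ($g{\left(S,o \right)} = 8 - -20 = 8 + 20 = 28$)
$Y = 92$ ($Y = 107 - 15 = 92$)
$d = 841$ ($d = \left(1 + 28\right)^{2} = 29^{2} = 841$)
$r{\left(n,a \right)} = \frac{1}{229}$ ($r{\left(n,a \right)} = \frac{1}{48 + 181} = \frac{1}{229}$)
$\frac{1}{d 36 \left(-6\right) + r{\left(-289,Y \right)}} = \frac{1}{841 \cdot 36 \left(-6\right) + \frac{1}{229}} = \frac{1}{30276 \left(-6\right) + \frac{1}{229}} = \frac{1}{-181656 + \frac{1}{229}} = \frac{1}{- \frac{41599223}{229}} = - \frac{229}{41599223}$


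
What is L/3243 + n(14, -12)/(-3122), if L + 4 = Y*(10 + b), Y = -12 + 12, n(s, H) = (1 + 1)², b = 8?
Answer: -12730/5062323 ≈ -0.0025147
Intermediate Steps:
n(s, H) = 4 (n(s, H) = 2² = 4)
Y = 0
L = -4 (L = -4 + 0*(10 + 8) = -4 + 0*18 = -4 + 0 = -4)
L/3243 + n(14, -12)/(-3122) = -4/3243 + 4/(-3122) = -4*1/3243 + 4*(-1/3122) = -4/3243 - 2/1561 = -12730/5062323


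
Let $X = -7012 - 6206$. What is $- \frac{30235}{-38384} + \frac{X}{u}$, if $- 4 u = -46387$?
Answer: $- \frac{626927903}{1780518608} \approx -0.3521$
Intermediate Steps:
$u = \frac{46387}{4}$ ($u = \left(- \frac{1}{4}\right) \left(-46387\right) = \frac{46387}{4} \approx 11597.0$)
$X = -13218$
$- \frac{30235}{-38384} + \frac{X}{u} = - \frac{30235}{-38384} - \frac{13218}{\frac{46387}{4}} = \left(-30235\right) \left(- \frac{1}{38384}\right) - \frac{52872}{46387} = \frac{30235}{38384} - \frac{52872}{46387} = - \frac{626927903}{1780518608}$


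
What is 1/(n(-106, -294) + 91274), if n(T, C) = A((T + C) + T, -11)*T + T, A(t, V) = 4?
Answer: 1/90744 ≈ 1.1020e-5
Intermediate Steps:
n(T, C) = 5*T (n(T, C) = 4*T + T = 5*T)
1/(n(-106, -294) + 91274) = 1/(5*(-106) + 91274) = 1/(-530 + 91274) = 1/90744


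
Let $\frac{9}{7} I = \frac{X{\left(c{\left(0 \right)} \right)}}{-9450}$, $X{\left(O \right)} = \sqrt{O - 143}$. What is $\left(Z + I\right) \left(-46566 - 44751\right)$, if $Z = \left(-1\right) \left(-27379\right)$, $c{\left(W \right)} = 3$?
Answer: $-2500168143 + \frac{30439 i \sqrt{35}}{2025} \approx -2.5002 \cdot 10^{9} + 88.928 i$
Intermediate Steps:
$X{\left(O \right)} = \sqrt{-143 + O}$
$I = - \frac{i \sqrt{35}}{6075}$ ($I = \frac{7 \frac{\sqrt{-143 + 3}}{-9450}}{9} = \frac{7 \sqrt{-140} \left(- \frac{1}{9450}\right)}{9} = \frac{7 \cdot 2 i \sqrt{35} \left(- \frac{1}{9450}\right)}{9} = \frac{7 \left(- \frac{i \sqrt{35}}{4725}\right)}{9} = - \frac{i \sqrt{35}}{6075} \approx - 0.00097384 i$)
$Z = 27379$
$\left(Z + I\right) \left(-46566 - 44751\right) = \left(27379 - \frac{i \sqrt{35}}{6075}\right) \left(-46566 - 44751\right) = \left(27379 - \frac{i \sqrt{35}}{6075}\right) \left(-91317\right) = -2500168143 + \frac{30439 i \sqrt{35}}{2025}$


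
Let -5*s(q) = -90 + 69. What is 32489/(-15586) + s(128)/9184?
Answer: -106540541/51122080 ≈ -2.0840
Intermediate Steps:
s(q) = 21/5 (s(q) = -(-90 + 69)/5 = -⅕*(-21) = 21/5)
32489/(-15586) + s(128)/9184 = 32489/(-15586) + (21/5)/9184 = 32489*(-1/15586) + (21/5)*(1/9184) = -32489/15586 + 3/6560 = -106540541/51122080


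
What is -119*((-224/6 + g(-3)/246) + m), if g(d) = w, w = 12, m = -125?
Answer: 2375359/123 ≈ 19312.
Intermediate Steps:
g(d) = 12
-119*((-224/6 + g(-3)/246) + m) = -119*((-224/6 + 12/246) - 125) = -119*((-224*⅙ + 12*(1/246)) - 125) = -119*((-112/3 + 2/41) - 125) = -119*(-4586/123 - 125) = -119*(-19961/123) = 2375359/123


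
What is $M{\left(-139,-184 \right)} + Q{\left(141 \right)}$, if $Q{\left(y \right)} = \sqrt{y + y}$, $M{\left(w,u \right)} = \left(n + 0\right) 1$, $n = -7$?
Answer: $-7 + \sqrt{282} \approx 9.7929$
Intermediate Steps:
$M{\left(w,u \right)} = -7$ ($M{\left(w,u \right)} = \left(-7 + 0\right) 1 = \left(-7\right) 1 = -7$)
$Q{\left(y \right)} = \sqrt{2} \sqrt{y}$ ($Q{\left(y \right)} = \sqrt{2 y} = \sqrt{2} \sqrt{y}$)
$M{\left(-139,-184 \right)} + Q{\left(141 \right)} = -7 + \sqrt{2} \sqrt{141} = -7 + \sqrt{282}$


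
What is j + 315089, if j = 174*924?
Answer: 475865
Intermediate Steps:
j = 160776
j + 315089 = 160776 + 315089 = 475865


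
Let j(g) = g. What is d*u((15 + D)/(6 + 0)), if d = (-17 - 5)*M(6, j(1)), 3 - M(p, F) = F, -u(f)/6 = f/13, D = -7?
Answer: 352/13 ≈ 27.077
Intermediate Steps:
u(f) = -6*f/13
M(p, F) = 3 - F
d = -44 (d = (-17 - 5)*(3 - 1*1) = -22*(3 - 1) = -22*2 = -44)
d*u((15 + D)/(6 + 0)) = -(-264)*(15 - 7)/(6 + 0)/13 = -(-264)*8/6/13 = -(-264)*8*(⅙)/13 = -(-264)*4/(13*3) = -44*(-8/13) = 352/13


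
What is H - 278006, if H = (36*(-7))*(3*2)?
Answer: -279518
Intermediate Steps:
H = -1512 (H = -252*6 = -1512)
H - 278006 = -1512 - 278006 = -279518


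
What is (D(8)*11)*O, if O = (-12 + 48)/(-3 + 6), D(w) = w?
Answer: 1056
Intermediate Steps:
O = 12 (O = 36/3 = 36*(1/3) = 12)
(D(8)*11)*O = (8*11)*12 = 88*12 = 1056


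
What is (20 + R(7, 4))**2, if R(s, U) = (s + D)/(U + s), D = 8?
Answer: 55225/121 ≈ 456.40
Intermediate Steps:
R(s, U) = (8 + s)/(U + s) (R(s, U) = (s + 8)/(U + s) = (8 + s)/(U + s))
(20 + R(7, 4))**2 = (20 + (8 + 7)/(4 + 7))**2 = (20 + 15/11)**2 = (235/11)**2 = 55225/121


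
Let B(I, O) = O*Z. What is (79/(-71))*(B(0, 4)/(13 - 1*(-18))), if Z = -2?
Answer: 632/2201 ≈ 0.28714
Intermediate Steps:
B(I, O) = -2*O (B(I, O) = O*(-2) = -2*O)
(79/(-71))*(B(0, 4)/(13 - 1*(-18))) = (79/(-71))*((-2*4)/(13 - 1*(-18))) = (79*(-1/71))*(-8/(13 + 18)) = -(-632)/(71*31) = -79/71*(-8/31) = 632/2201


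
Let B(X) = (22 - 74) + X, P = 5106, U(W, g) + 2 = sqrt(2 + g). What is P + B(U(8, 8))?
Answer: 5052 + sqrt(10) ≈ 5055.2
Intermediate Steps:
U(W, g) = -2 + sqrt(2 + g)
B(X) = -52 + X
P + B(U(8, 8)) = 5106 + (-52 + (-2 + sqrt(2 + 8))) = 5106 + (-52 + (-2 + sqrt(10))) = 5106 + (-54 + sqrt(10)) = 5052 + sqrt(10)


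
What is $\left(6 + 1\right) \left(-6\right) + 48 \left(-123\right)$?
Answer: $-5946$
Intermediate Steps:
$\left(6 + 1\right) \left(-6\right) + 48 \left(-123\right) = 7 \left(-6\right) - 5904 = -42 - 5904 = -5946$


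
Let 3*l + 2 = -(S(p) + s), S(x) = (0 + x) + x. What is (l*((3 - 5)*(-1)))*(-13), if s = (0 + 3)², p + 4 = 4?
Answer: 286/3 ≈ 95.333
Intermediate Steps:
p = 0 (p = -4 + 4 = 0)
s = 9 (s = 3² = 9)
S(x) = 2*x (S(x) = x + x = 2*x)
l = -11/3 (l = -⅔ + (-(2*0 + 9))/3 = -⅔ + (-(0 + 9))/3 = -⅔ + (-1*9)/3 = -⅔ + (⅓)*(-9) = -⅔ - 3 = -11/3 ≈ -3.6667)
(l*((3 - 5)*(-1)))*(-13) = -11*(3 - 5)*(-1)/3*(-13) = -(-22)*(-1)/3*(-13) = -11/3*2*(-13) = -22/3*(-13) = 286/3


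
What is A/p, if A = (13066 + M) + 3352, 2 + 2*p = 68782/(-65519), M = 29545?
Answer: -3011449797/99910 ≈ -30142.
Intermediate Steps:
p = -99910/65519 (p = -1 + (68782/(-65519))/2 = -1 + (68782*(-1/65519))/2 = -1 + (1/2)*(-68782/65519) = -1 - 34391/65519 = -99910/65519 ≈ -1.5249)
A = 45963 (A = (13066 + 29545) + 3352 = 42611 + 3352 = 45963)
A/p = 45963/(-99910/65519) = 45963*(-65519/99910) = -3011449797/99910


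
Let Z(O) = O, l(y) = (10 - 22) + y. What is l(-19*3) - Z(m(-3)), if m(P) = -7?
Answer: -62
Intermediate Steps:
l(y) = -12 + y
l(-19*3) - Z(m(-3)) = (-12 - 19*3) - 1*(-7) = (-12 - 57) + 7 = -69 + 7 = -62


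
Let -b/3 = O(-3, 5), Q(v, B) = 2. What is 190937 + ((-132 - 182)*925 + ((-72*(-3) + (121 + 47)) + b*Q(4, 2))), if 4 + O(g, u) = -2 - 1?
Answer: -99087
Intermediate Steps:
O(g, u) = -7 (O(g, u) = -4 + (-2 - 1) = -4 - 3 = -7)
b = 21 (b = -3*(-7) = 21)
190937 + ((-132 - 182)*925 + ((-72*(-3) + (121 + 47)) + b*Q(4, 2))) = 190937 + ((-132 - 182)*925 + ((-72*(-3) + (121 + 47)) + 21*2)) = 190937 + (-314*925 + ((216 + 168) + 42)) = 190937 + (-290450 + (384 + 42)) = 190937 + (-290450 + 426) = 190937 - 290024 = -99087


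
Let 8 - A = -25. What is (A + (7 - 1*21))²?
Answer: 361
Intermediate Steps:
A = 33 (A = 8 - 1*(-25) = 8 + 25 = 33)
(A + (7 - 1*21))² = (33 + (7 - 1*21))² = (33 + (7 - 21))² = (33 - 14)² = 19² = 361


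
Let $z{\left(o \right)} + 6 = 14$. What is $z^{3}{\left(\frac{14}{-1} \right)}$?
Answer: $512$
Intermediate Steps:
$z{\left(o \right)} = 8$ ($z{\left(o \right)} = -6 + 14 = 8$)
$z^{3}{\left(\frac{14}{-1} \right)} = 8^{3} = 512$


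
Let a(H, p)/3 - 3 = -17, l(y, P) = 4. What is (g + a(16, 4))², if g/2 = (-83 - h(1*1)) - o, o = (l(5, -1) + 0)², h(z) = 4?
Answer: 61504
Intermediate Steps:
a(H, p) = -42 (a(H, p) = 9 + 3*(-17) = 9 - 51 = -42)
o = 16 (o = (4 + 0)² = 4² = 16)
g = -206 (g = 2*((-83 - 1*4) - 1*16) = 2*((-83 - 4) - 16) = 2*(-87 - 16) = 2*(-103) = -206)
(g + a(16, 4))² = (-206 - 42)² = (-248)² = 61504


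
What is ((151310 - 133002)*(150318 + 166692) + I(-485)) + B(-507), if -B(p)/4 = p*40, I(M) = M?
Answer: 5803899715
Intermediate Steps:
B(p) = -160*p (B(p) = -4*p*40 = -160*p)
((151310 - 133002)*(150318 + 166692) + I(-485)) + B(-507) = ((151310 - 133002)*(150318 + 166692) - 485) - 160*(-507) = (18308*317010 - 485) + 81120 = (5803819080 - 485) + 81120 = 5803818595 + 81120 = 5803899715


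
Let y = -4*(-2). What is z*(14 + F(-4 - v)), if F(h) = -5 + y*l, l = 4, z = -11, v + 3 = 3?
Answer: -451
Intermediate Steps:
v = 0 (v = -3 + 3 = 0)
y = 8
F(h) = 27 (F(h) = -5 + 8*4 = -5 + 32 = 27)
z*(14 + F(-4 - v)) = -11*(14 + 27) = -11*41 = -451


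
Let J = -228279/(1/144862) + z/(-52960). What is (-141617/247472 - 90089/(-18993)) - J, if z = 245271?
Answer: 1554318710018007085021/47002356960 ≈ 3.3069e+10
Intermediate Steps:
J = -5291032400421/160 (J = -228279/(1/144862) + 245271/(-52960) = -228279/1/144862 + 245271*(-1/52960) = -228279*144862 - 741/160 = -33068952498 - 741/160 = -5291032400421/160 ≈ -3.3069e+10)
(-141617/247472 - 90089/(-18993)) - J = (-141617/247472 - 90089/(-18993)) - 1*(-5291032400421/160) = (-141617*1/247472 - 90089*(-1/18993)) + 5291032400421/160 = (-141617/247472 + 90089/18993) + 5291032400421/160 = 19604773327/4700235696 + 5291032400421/160 = 1554318710018007085021/47002356960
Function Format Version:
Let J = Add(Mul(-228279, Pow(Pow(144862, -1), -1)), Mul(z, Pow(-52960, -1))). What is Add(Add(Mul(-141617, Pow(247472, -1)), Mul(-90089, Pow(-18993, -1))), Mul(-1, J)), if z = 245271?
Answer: Rational(1554318710018007085021, 47002356960) ≈ 3.3069e+10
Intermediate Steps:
J = Rational(-5291032400421, 160) (J = Add(Mul(-228279, Pow(Pow(144862, -1), -1)), Mul(245271, Pow(-52960, -1))) = Add(Mul(-228279, Pow(Rational(1, 144862), -1)), Mul(245271, Rational(-1, 52960))) = Add(Mul(-228279, 144862), Rational(-741, 160)) = Add(-33068952498, Rational(-741, 160)) = Rational(-5291032400421, 160) ≈ -3.3069e+10)
Add(Add(Mul(-141617, Pow(247472, -1)), Mul(-90089, Pow(-18993, -1))), Mul(-1, J)) = Add(Add(Mul(-141617, Pow(247472, -1)), Mul(-90089, Pow(-18993, -1))), Mul(-1, Rational(-5291032400421, 160))) = Add(Add(Mul(-141617, Rational(1, 247472)), Mul(-90089, Rational(-1, 18993))), Rational(5291032400421, 160)) = Add(Add(Rational(-141617, 247472), Rational(90089, 18993)), Rational(5291032400421, 160)) = Add(Rational(19604773327, 4700235696), Rational(5291032400421, 160)) = Rational(1554318710018007085021, 47002356960)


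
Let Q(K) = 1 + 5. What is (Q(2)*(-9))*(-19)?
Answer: 1026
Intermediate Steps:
Q(K) = 6
(Q(2)*(-9))*(-19) = (6*(-9))*(-19) = -54*(-19) = 1026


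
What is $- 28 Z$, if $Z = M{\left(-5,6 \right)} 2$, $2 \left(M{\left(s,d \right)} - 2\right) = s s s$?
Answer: $3388$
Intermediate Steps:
$M{\left(s,d \right)} = 2 + \frac{s^{3}}{2}$ ($M{\left(s,d \right)} = 2 + \frac{s s s}{2} = 2 + \frac{s^{2} s}{2} = 2 + \frac{s^{3}}{2}$)
$Z = -121$ ($Z = \left(2 + \frac{\left(-5\right)^{3}}{2}\right) 2 = \left(2 + \frac{1}{2} \left(-125\right)\right) 2 = \left(2 - \frac{125}{2}\right) 2 = \left(- \frac{121}{2}\right) 2 = -121$)
$- 28 Z = \left(-28\right) \left(-121\right) = 3388$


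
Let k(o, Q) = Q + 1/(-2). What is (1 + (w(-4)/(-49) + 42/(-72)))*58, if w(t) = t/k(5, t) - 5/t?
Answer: 1363/63 ≈ 21.635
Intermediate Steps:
k(o, Q) = -½ + Q (k(o, Q) = Q - ½ = -½ + Q)
w(t) = -5/t + t/(-½ + t) (w(t) = t/(-½ + t) - 5/t = -5/t + t/(-½ + t))
(1 + (w(-4)/(-49) + 42/(-72)))*58 = (1 + ((-5/(-4) - 4/(-½ - 4))/(-49) + 42/(-72)))*58 = (1 + ((-5*(-¼) - 4/(-9/2))*(-1/49) + 42*(-1/72)))*58 = (1 + ((5/4 - 4*(-2/9))*(-1/49) - 7/12))*58 = (1 + ((5/4 + 8/9)*(-1/49) - 7/12))*58 = (1 + ((77/36)*(-1/49) - 7/12))*58 = (1 + (-11/252 - 7/12))*58 = (1 - 79/126)*58 = (47/126)*58 = 1363/63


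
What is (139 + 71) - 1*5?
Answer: 205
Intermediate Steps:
(139 + 71) - 1*5 = 210 - 5 = 205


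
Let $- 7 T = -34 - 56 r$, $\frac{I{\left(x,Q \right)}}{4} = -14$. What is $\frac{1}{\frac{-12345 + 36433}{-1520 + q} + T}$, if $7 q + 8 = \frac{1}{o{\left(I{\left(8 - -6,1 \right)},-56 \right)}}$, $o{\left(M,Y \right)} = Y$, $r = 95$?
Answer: $\frac{4174023}{3126433834} \approx 0.0013351$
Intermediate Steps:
$I{\left(x,Q \right)} = -56$ ($I{\left(x,Q \right)} = 4 \left(-14\right) = -56$)
$q = - \frac{449}{392}$ ($q = - \frac{8}{7} + \frac{1}{7 \left(-56\right)} = - \frac{8}{7} + \frac{1}{7} \left(- \frac{1}{56}\right) = - \frac{8}{7} - \frac{1}{392} = - \frac{449}{392} \approx -1.1454$)
$T = \frac{5354}{7}$ ($T = - \frac{-34 - 5320}{7} = \left(- \frac{1}{7}\right) \left(-5354\right) = \frac{5354}{7} \approx 764.86$)
$\frac{1}{\frac{-12345 + 36433}{-1520 + q} + T} = \frac{1}{\frac{-12345 + 36433}{-1520 - \frac{449}{392}} + \frac{5354}{7}} = \frac{1}{\frac{24088}{- \frac{596289}{392}} + \frac{5354}{7}} = \frac{1}{24088 \left(- \frac{392}{596289}\right) + \frac{5354}{7}} = \frac{1}{- \frac{9442496}{596289} + \frac{5354}{7}} = \frac{1}{\frac{3126433834}{4174023}} = \frac{4174023}{3126433834}$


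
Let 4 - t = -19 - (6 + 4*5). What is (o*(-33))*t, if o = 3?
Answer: -4851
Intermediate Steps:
t = 49 (t = 4 - (-19 - (6 + 4*5)) = 4 - (-19 - (6 + 20)) = 4 - (-19 - 1*26) = 4 - (-19 - 26) = 4 - 1*(-45) = 4 + 45 = 49)
(o*(-33))*t = (3*(-33))*49 = -99*49 = -4851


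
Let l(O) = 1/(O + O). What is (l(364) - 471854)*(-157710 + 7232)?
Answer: 25845327145929/364 ≈ 7.1004e+10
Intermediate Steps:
l(O) = 1/(2*O)
(l(364) - 471854)*(-157710 + 7232) = ((1/2)/364 - 471854)*(-157710 + 7232) = ((1/2)*(1/364) - 471854)*(-150478) = (1/728 - 471854)*(-150478) = -343509711/728*(-150478) = 25845327145929/364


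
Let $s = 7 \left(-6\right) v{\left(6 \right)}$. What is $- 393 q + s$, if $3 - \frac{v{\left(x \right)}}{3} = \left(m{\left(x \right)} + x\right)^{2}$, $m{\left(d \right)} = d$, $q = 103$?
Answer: $-22713$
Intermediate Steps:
$v{\left(x \right)} = 9 - 12 x^{2}$ ($v{\left(x \right)} = 9 - 3 \left(x + x\right)^{2} = 9 - 3 \left(2 x\right)^{2} = 9 - 3 \cdot 4 x^{2} = 9 - 12 x^{2}$)
$s = 17766$ ($s = 7 \left(-6\right) \left(9 - 12 \cdot 6^{2}\right) = - 42 \left(9 - 432\right) = \left(-42\right) \left(-423\right) = 17766$)
$- 393 q + s = \left(-393\right) 103 + 17766 = -40479 + 17766 = -22713$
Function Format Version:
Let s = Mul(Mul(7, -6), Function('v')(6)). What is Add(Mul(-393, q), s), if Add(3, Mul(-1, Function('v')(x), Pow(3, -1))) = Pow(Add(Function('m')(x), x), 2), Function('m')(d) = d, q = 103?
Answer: -22713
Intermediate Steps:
Function('v')(x) = Add(9, Mul(-12, Pow(x, 2))) (Function('v')(x) = Add(9, Mul(-3, Pow(Add(x, x), 2))) = Add(9, Mul(-3, Pow(Mul(2, x), 2))) = Add(9, Mul(-3, Mul(4, Pow(x, 2)))) = Add(9, Mul(-12, Pow(x, 2))))
s = 17766 (s = Mul(Mul(7, -6), Add(9, Mul(-12, Pow(6, 2)))) = Mul(-42, Add(9, Mul(-12, 36))) = Mul(-42, Add(9, -432)) = Mul(-42, -423) = 17766)
Add(Mul(-393, q), s) = Add(Mul(-393, 103), 17766) = Add(-40479, 17766) = -22713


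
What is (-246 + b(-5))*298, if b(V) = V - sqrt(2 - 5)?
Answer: -74798 - 298*I*sqrt(3) ≈ -74798.0 - 516.15*I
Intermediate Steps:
b(V) = V - I*sqrt(3) (b(V) = V - sqrt(-3) = V - I*sqrt(3))
(-246 + b(-5))*298 = (-246 + (-5 - I*sqrt(3)))*298 = (-251 - I*sqrt(3))*298 = -74798 - 298*I*sqrt(3)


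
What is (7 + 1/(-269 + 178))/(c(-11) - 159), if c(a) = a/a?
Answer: -318/7189 ≈ -0.044234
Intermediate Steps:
c(a) = 1
(7 + 1/(-269 + 178))/(c(-11) - 159) = (7 + 1/(-269 + 178))/(1 - 159) = (7 + 1/(-91))/(-158) = (7 - 1/91)*(-1/158) = (636/91)*(-1/158) = -318/7189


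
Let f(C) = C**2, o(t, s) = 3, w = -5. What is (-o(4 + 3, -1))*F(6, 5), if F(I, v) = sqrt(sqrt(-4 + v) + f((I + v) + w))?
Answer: -3*sqrt(37) ≈ -18.248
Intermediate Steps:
F(I, v) = sqrt(sqrt(-4 + v) + (-5 + I + v)**2) (F(I, v) = sqrt(sqrt(-4 + v) + ((I + v) - 5)**2) = sqrt(sqrt(-4 + v) + (-5 + I + v)**2))
(-o(4 + 3, -1))*F(6, 5) = (-1*3)*sqrt(sqrt(-4 + 5) + (-5 + 6 + 5)**2) = -3*sqrt(sqrt(1) + 6**2) = -3*sqrt(1 + 36) = -3*sqrt(37)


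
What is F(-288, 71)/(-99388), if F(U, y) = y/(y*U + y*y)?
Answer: 1/21567196 ≈ 4.6367e-8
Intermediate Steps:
F(U, y) = y/(y² + U*y) (F(U, y) = y/(U*y + y²) = y/(y² + U*y))
F(-288, 71)/(-99388) = 1/((-288 + 71)*(-99388)) = -1/99388/(-217) = -1/217*(-1/99388) = 1/21567196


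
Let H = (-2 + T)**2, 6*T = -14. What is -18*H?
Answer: -338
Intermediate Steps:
T = -7/3 (T = (1/6)*(-14) = -7/3 ≈ -2.3333)
H = 169/9 (H = (-2 - 7/3)**2 = (-13/3)**2 = 169/9 ≈ 18.778)
-18*H = -18*169/9 = -338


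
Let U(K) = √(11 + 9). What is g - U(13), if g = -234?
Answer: -234 - 2*√5 ≈ -238.47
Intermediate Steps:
U(K) = 2*√5 (U(K) = √20 = 2*√5)
g - U(13) = -234 - 2*√5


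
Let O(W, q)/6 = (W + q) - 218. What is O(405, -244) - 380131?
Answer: -380473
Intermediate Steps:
O(W, q) = -1308 + 6*W + 6*q (O(W, q) = 6*((W + q) - 218) = 6*(-218 + W + q) = -1308 + 6*W + 6*q)
O(405, -244) - 380131 = (-1308 + 6*405 + 6*(-244)) - 380131 = (-1308 + 2430 - 1464) - 380131 = -342 - 380131 = -380473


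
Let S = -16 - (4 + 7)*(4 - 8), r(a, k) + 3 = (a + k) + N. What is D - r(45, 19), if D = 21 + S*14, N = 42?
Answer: 310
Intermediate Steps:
r(a, k) = 39 + a + k (r(a, k) = -3 + ((a + k) + 42) = -3 + (42 + a + k) = 39 + a + k)
S = 28 (S = -16 - 11*(-4) = -16 - 1*(-44) = -16 + 44 = 28)
D = 413 (D = 21 + 28*14 = 21 + 392 = 413)
D - r(45, 19) = 413 - (39 + 45 + 19) = 413 - 1*103 = 413 - 103 = 310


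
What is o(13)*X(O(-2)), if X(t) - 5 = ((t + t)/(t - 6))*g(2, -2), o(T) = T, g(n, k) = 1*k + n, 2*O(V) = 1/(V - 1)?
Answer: 65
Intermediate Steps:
O(V) = 1/(2*(-1 + V)) (O(V) = 1/(2*(V - 1)) = 1/(2*(-1 + V)))
g(n, k) = k + n
X(t) = 5 (X(t) = 5 + ((t + t)/(t - 6))*(-2 + 2) = 5 + ((2*t)/(-6 + t))*0 = 5 + (2*t/(-6 + t))*0 = 5 + 0 = 5)
o(13)*X(O(-2)) = 13*5 = 65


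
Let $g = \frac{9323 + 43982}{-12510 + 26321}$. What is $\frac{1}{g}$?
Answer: $\frac{1973}{7615} \approx 0.25909$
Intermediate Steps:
$g = \frac{7615}{1973}$ ($g = \frac{53305}{13811} = 53305 \cdot \frac{1}{13811} = \frac{7615}{1973} \approx 3.8596$)
$\frac{1}{g} = \frac{1}{\frac{7615}{1973}} = \frac{1973}{7615}$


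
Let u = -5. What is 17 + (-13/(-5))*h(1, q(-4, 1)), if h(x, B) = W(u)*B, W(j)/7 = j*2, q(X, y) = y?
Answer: -165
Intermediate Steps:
W(j) = 14*j (W(j) = 7*(j*2) = 7*(2*j) = 14*j)
h(x, B) = -70*B (h(x, B) = (14*(-5))*B = -70*B)
17 + (-13/(-5))*h(1, q(-4, 1)) = 17 + (-13/(-5))*(-70*1) = 17 - ⅕*(-13)*(-70) = 17 + (13/5)*(-70) = 17 - 182 = -165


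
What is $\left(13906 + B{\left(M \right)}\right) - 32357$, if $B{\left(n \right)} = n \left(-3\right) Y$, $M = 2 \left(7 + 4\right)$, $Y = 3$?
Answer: $-18649$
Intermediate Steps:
$M = 22$ ($M = 2 \cdot 11 = 22$)
$B{\left(n \right)} = - 9 n$ ($B{\left(n \right)} = n \left(-3\right) 3 = - 3 n 3 = - 9 n$)
$\left(13906 + B{\left(M \right)}\right) - 32357 = \left(13906 - 198\right) - 32357 = 13708 - 32357 = -18649$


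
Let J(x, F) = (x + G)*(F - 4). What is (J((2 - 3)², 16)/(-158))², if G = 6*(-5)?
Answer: 30276/6241 ≈ 4.8511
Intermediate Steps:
G = -30
J(x, F) = (-30 + x)*(-4 + F) (J(x, F) = (x - 30)*(F - 4) = (-30 + x)*(-4 + F))
(J((2 - 3)², 16)/(-158))² = ((120 - 30*16 - 4*(2 - 3)² + 16*(2 - 3)²)/(-158))² = ((120 - 480 - 4*(-1)² + 16*(-1)²)*(-1/158))² = ((120 - 480 - 4*1 + 16*1)*(-1/158))² = ((120 - 480 - 4 + 16)*(-1/158))² = (-348*(-1/158))² = (174/79)² = 30276/6241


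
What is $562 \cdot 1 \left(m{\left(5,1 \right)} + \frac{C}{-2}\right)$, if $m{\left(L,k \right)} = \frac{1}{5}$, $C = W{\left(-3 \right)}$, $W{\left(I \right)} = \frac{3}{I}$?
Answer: $\frac{1967}{5} \approx 393.4$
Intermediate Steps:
$C = -1$ ($C = \frac{3}{-3} = 3 \left(- \frac{1}{3}\right) = -1$)
$m{\left(L,k \right)} = \frac{1}{5}$
$562 \cdot 1 \left(m{\left(5,1 \right)} + \frac{C}{-2}\right) = 562 \cdot 1 \left(\frac{1}{5} - \frac{1}{-2}\right) = 562 \cdot 1 \left(\frac{1}{5} - - \frac{1}{2}\right) = 562 \cdot 1 \left(\frac{1}{5} + \frac{1}{2}\right) = 562 \cdot 1 \cdot \frac{7}{10} = 562 \cdot \frac{7}{10} = \frac{1967}{5}$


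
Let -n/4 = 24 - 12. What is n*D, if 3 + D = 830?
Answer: -39696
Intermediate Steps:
D = 827 (D = -3 + 830 = 827)
n = -48 (n = -4*(24 - 12) = -4*12 = -48)
n*D = -48*827 = -39696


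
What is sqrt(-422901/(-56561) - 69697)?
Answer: 2*I*sqrt(55736752327519)/56561 ≈ 263.99*I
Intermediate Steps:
sqrt(-422901/(-56561) - 69697) = sqrt(-422901*(-1/56561) - 69697) = sqrt(422901/56561 - 69697) = sqrt(-3941709116/56561) = 2*I*sqrt(55736752327519)/56561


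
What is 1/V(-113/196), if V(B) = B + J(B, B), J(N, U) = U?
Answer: -98/113 ≈ -0.86726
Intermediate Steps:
V(B) = 2*B (V(B) = B + B = 2*B)
1/V(-113/196) = 1/(2*(-113/196)) = 1/(-113/98) = -98/113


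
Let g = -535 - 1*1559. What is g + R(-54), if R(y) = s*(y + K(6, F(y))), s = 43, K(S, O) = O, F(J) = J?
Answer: -6738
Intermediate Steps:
g = -2094 (g = -535 - 1559 = -2094)
R(y) = 86*y (R(y) = 43*(y + y) = 43*(2*y) = 86*y)
g + R(-54) = -2094 + 86*(-54) = -2094 - 4644 = -6738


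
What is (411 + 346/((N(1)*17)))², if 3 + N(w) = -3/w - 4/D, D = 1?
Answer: 1208396644/7225 ≈ 1.6725e+5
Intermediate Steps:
N(w) = -7 - 3/w (N(w) = -3 + (-3/w - 4/1) = -3 + (-3/w - 4*1) = -3 + (-3/w - 4) = -3 + (-4 - 3/w) = -7 - 3/w)
(411 + 346/((N(1)*17)))² = (411 + 346/(((-7 - 3/1)*17)))² = (411 + 346/(((-7 - 3*1)*17)))² = (411 + 346/(((-7 - 3)*17)))² = (411 + 346/((-10*17)))² = (411 + 346/(-170))² = (411 + 346*(-1/170))² = (411 - 173/85)² = (34762/85)² = 1208396644/7225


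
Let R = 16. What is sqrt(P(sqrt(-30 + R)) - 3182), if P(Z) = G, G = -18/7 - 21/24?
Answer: I*sqrt(2497390)/28 ≈ 56.44*I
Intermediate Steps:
G = -193/56 (G = -18*1/7 - 21*1/24 = -18/7 - 7/8 = -193/56 ≈ -3.4464)
P(Z) = -193/56
sqrt(P(sqrt(-30 + R)) - 3182) = sqrt(-193/56 - 3182) = sqrt(-178385/56) = I*sqrt(2497390)/28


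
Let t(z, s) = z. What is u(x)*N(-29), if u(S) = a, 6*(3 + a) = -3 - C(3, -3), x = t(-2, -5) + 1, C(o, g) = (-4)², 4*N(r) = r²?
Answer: -31117/24 ≈ -1296.5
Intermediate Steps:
N(r) = r²/4
C(o, g) = 16
x = -1 (x = -2 + 1 = -1)
a = -37/6 (a = -3 + (-3 - 1*16)/6 = -3 + (-3 - 16)/6 = -3 + (⅙)*(-19) = -3 - 19/6 = -37/6 ≈ -6.1667)
u(S) = -37/6
u(x)*N(-29) = -37*(-29)²/24 = -37*841/24 = -37/6*841/4 = -31117/24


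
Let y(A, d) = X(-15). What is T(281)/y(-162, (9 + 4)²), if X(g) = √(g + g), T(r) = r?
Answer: -281*I*√30/30 ≈ -51.303*I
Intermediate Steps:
X(g) = √2*√g (X(g) = √(2*g) = √2*√g)
y(A, d) = I*√30 (y(A, d) = √2*√(-15) = √2*(I*√15) = I*√30)
T(281)/y(-162, (9 + 4)²) = 281/((I*√30)) = 281*(-I*√30/30) = -281*I*√30/30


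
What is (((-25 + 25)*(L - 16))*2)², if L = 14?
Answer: 0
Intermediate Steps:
(((-25 + 25)*(L - 16))*2)² = (((-25 + 25)*(14 - 16))*2)² = ((0*(-2))*2)² = (0*2)² = 0² = 0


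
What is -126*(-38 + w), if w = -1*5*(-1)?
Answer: 4158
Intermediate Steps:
w = 5 (w = -5*(-1) = 5)
-126*(-38 + w) = -126*(-38 + 5) = -126*(-33) = 4158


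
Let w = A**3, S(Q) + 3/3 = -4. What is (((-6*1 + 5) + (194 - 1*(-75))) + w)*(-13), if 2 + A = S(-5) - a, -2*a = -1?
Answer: 16003/8 ≈ 2000.4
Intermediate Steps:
S(Q) = -5 (S(Q) = -1 - 4 = -5)
a = 1/2 (a = -1/2*(-1) = 1/2 ≈ 0.50000)
A = -15/2 (A = -2 + (-5 - 1*1/2) = -2 + (-5 - 1/2) = -2 - 11/2 = -15/2 ≈ -7.5000)
w = -3375/8 (w = (-15/2)**3 = -3375/8 ≈ -421.88)
(((-6*1 + 5) + (194 - 1*(-75))) + w)*(-13) = (((-6*1 + 5) + (194 - 1*(-75))) - 3375/8)*(-13) = (((-6 + 5) + (194 + 75)) - 3375/8)*(-13) = ((-1 + 269) - 3375/8)*(-13) = (268 - 3375/8)*(-13) = -1231/8*(-13) = 16003/8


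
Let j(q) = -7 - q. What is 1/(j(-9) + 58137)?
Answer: 1/58139 ≈ 1.7200e-5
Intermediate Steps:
1/(j(-9) + 58137) = 1/((-7 - 1*(-9)) + 58137) = 1/((-7 + 9) + 58137) = 1/(2 + 58137) = 1/58139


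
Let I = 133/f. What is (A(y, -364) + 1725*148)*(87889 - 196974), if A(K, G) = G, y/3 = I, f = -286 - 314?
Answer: -27809693560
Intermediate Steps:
f = -600
I = -133/600 (I = 133/(-600) = 133*(-1/600) = -133/600 ≈ -0.22167)
y = -133/200 (y = 3*(-133/600) = -133/200 ≈ -0.66500)
(A(y, -364) + 1725*148)*(87889 - 196974) = (-364 + 1725*148)*(87889 - 196974) = (-364 + 255300)*(-109085) = 254936*(-109085) = -27809693560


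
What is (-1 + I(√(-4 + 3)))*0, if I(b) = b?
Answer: 0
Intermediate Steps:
(-1 + I(√(-4 + 3)))*0 = (-1 + √(-4 + 3))*0 = (-1 + √(-1))*0 = (-1 + I)*0 = 0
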